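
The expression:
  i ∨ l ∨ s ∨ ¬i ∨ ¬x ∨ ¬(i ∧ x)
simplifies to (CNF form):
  True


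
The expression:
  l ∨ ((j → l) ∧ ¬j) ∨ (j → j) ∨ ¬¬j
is always true.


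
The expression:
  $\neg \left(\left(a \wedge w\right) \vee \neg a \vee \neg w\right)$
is never true.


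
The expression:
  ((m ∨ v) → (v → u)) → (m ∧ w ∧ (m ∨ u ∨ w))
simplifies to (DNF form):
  (m ∧ w) ∨ (v ∧ ¬u) ∨ (m ∧ v ∧ w) ∨ (m ∧ v ∧ ¬u) ∨ (m ∧ w ∧ ¬u) ∨ (v ∧ w ∧ ¬u) ∨ (m ∧ v ∧ w ∧ ¬u)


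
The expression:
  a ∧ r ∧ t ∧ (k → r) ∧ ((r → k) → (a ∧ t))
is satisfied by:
  {t: True, a: True, r: True}


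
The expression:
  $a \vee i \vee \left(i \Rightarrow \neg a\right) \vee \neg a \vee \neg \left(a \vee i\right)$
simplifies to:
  $\text{True}$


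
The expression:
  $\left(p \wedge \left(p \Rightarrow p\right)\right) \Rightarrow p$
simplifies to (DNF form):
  $\text{True}$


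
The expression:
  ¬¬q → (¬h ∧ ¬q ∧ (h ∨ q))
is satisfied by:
  {q: False}


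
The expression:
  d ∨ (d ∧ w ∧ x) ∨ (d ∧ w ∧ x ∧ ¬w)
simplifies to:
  d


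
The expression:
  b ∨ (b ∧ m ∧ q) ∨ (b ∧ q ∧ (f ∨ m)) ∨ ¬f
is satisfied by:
  {b: True, f: False}
  {f: False, b: False}
  {f: True, b: True}


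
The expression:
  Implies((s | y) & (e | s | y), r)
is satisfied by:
  {r: True, s: False, y: False}
  {r: True, y: True, s: False}
  {r: True, s: True, y: False}
  {r: True, y: True, s: True}
  {y: False, s: False, r: False}


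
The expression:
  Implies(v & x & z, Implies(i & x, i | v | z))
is always true.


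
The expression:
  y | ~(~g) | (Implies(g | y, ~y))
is always true.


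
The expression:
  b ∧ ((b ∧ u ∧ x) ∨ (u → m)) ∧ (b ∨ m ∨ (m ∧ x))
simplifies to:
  b ∧ (m ∨ x ∨ ¬u)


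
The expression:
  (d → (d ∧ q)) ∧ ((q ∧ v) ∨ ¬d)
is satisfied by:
  {q: True, v: True, d: False}
  {q: True, v: False, d: False}
  {v: True, q: False, d: False}
  {q: False, v: False, d: False}
  {d: True, q: True, v: True}


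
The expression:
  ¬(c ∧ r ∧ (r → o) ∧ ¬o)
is always true.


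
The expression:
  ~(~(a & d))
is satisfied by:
  {a: True, d: True}


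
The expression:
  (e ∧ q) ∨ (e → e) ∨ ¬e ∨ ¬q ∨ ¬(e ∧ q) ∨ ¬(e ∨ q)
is always true.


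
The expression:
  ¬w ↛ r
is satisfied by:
  {r: True, w: False}
  {w: False, r: False}
  {w: True, r: True}


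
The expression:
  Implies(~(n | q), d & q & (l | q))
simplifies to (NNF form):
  n | q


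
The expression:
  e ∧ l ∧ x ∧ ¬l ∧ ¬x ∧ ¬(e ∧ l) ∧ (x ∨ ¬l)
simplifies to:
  False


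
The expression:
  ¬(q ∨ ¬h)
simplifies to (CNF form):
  h ∧ ¬q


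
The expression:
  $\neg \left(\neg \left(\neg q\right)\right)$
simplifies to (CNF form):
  $\neg q$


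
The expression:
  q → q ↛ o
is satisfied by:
  {o: False, q: False}
  {q: True, o: False}
  {o: True, q: False}


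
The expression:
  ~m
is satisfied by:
  {m: False}


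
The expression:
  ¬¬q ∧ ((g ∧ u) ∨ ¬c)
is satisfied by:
  {u: True, q: True, g: True, c: False}
  {u: True, q: True, g: False, c: False}
  {q: True, g: True, u: False, c: False}
  {q: True, u: False, g: False, c: False}
  {u: True, c: True, q: True, g: True}


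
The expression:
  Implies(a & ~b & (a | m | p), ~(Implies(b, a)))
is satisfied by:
  {b: True, a: False}
  {a: False, b: False}
  {a: True, b: True}


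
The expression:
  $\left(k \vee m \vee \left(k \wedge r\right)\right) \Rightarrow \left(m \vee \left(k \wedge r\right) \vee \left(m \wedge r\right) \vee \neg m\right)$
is always true.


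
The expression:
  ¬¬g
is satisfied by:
  {g: True}


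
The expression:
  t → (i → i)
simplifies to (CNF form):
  True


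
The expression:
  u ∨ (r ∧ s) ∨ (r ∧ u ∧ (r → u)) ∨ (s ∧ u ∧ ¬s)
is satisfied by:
  {r: True, u: True, s: True}
  {r: True, u: True, s: False}
  {u: True, s: True, r: False}
  {u: True, s: False, r: False}
  {r: True, s: True, u: False}


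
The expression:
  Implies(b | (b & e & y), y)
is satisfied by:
  {y: True, b: False}
  {b: False, y: False}
  {b: True, y: True}


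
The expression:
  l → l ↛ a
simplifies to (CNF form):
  ¬a ∨ ¬l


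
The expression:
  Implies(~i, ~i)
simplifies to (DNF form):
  True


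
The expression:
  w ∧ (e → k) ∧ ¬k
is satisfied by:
  {w: True, e: False, k: False}


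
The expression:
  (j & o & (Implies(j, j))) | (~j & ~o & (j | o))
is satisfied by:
  {j: True, o: True}


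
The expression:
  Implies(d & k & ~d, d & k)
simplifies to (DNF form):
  True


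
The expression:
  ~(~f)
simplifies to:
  f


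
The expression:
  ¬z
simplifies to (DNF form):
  ¬z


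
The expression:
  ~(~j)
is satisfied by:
  {j: True}


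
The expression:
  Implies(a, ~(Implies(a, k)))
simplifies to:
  ~a | ~k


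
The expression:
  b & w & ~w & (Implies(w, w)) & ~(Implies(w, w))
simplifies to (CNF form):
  False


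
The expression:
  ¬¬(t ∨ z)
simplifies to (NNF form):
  t ∨ z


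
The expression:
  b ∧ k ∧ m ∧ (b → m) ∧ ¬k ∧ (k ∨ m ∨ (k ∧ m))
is never true.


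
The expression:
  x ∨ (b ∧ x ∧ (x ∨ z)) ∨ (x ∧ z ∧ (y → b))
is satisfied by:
  {x: True}


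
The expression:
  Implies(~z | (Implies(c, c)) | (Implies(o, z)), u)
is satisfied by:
  {u: True}


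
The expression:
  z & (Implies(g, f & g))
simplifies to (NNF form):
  z & (f | ~g)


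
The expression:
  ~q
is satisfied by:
  {q: False}


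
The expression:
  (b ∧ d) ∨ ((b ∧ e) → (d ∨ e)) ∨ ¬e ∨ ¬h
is always true.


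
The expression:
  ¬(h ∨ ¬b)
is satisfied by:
  {b: True, h: False}


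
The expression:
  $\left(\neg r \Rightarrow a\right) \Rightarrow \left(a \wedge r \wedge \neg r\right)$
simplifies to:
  $\neg a \wedge \neg r$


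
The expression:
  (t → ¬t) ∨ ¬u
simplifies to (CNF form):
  ¬t ∨ ¬u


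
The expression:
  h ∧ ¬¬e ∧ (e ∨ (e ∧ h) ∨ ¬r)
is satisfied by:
  {h: True, e: True}


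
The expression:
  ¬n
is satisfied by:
  {n: False}


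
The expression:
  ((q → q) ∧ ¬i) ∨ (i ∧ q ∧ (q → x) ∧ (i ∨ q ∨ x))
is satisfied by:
  {x: True, q: True, i: False}
  {x: True, q: False, i: False}
  {q: True, x: False, i: False}
  {x: False, q: False, i: False}
  {i: True, x: True, q: True}


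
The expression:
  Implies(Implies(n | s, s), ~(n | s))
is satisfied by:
  {s: False}


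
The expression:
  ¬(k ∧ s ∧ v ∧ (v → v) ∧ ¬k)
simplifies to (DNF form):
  True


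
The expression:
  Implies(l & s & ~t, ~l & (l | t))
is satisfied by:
  {t: True, l: False, s: False}
  {l: False, s: False, t: False}
  {s: True, t: True, l: False}
  {s: True, l: False, t: False}
  {t: True, l: True, s: False}
  {l: True, t: False, s: False}
  {s: True, l: True, t: True}


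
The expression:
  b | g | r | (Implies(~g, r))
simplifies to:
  b | g | r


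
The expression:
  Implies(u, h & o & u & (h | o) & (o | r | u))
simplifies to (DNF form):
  ~u | (h & o)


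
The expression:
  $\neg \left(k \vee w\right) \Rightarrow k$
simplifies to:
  $k \vee w$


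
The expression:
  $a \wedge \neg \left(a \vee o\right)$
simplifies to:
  $\text{False}$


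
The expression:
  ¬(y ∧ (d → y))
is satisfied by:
  {y: False}


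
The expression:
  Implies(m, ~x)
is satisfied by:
  {m: False, x: False}
  {x: True, m: False}
  {m: True, x: False}


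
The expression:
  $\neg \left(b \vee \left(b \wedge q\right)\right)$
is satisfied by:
  {b: False}


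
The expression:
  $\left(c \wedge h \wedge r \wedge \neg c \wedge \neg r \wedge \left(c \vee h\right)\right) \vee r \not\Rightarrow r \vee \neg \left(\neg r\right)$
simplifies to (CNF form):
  $r$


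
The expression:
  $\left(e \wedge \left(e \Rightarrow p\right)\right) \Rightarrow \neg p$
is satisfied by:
  {p: False, e: False}
  {e: True, p: False}
  {p: True, e: False}


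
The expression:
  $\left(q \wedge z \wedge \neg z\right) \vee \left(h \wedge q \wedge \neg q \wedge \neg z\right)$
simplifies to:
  $\text{False}$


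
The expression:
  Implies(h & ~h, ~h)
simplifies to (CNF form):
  True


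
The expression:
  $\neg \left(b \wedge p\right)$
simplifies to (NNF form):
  $\neg b \vee \neg p$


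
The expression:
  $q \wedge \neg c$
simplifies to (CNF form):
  $q \wedge \neg c$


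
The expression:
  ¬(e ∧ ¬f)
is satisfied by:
  {f: True, e: False}
  {e: False, f: False}
  {e: True, f: True}


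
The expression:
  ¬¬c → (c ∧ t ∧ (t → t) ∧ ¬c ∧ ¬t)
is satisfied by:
  {c: False}


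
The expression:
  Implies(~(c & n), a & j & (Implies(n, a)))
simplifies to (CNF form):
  (a | c) & (a | n) & (c | j) & (j | n)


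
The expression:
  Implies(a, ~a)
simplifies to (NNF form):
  ~a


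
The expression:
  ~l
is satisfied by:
  {l: False}


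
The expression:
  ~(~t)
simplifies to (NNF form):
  t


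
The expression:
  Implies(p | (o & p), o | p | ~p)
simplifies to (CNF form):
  True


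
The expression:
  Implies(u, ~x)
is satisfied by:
  {u: False, x: False}
  {x: True, u: False}
  {u: True, x: False}


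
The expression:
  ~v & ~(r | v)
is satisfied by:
  {v: False, r: False}


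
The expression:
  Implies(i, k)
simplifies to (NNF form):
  k | ~i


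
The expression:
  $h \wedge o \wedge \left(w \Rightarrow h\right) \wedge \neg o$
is never true.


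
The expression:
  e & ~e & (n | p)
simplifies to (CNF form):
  False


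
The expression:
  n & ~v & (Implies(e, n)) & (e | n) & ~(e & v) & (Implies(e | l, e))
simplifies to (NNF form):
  n & ~v & (e | ~l)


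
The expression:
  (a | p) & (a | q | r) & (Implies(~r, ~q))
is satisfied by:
  {r: True, a: True, p: True, q: False}
  {r: True, a: True, q: False, p: False}
  {r: True, a: True, p: True, q: True}
  {r: True, a: True, q: True, p: False}
  {r: True, p: True, q: False, a: False}
  {r: True, p: True, q: True, a: False}
  {p: True, a: True, q: False, r: False}
  {a: True, q: False, p: False, r: False}


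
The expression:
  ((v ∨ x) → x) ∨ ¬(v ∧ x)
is always true.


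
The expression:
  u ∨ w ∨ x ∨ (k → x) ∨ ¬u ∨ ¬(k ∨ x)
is always true.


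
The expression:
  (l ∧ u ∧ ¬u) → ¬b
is always true.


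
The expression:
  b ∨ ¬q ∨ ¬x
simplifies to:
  b ∨ ¬q ∨ ¬x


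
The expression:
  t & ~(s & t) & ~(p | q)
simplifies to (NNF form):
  t & ~p & ~q & ~s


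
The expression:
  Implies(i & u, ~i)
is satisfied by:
  {u: False, i: False}
  {i: True, u: False}
  {u: True, i: False}


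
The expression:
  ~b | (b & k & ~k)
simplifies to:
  ~b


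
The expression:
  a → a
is always true.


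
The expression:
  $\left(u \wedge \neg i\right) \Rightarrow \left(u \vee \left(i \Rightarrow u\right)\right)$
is always true.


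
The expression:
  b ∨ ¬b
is always true.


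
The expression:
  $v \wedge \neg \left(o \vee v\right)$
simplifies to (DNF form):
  $\text{False}$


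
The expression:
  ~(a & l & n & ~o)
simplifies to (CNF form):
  o | ~a | ~l | ~n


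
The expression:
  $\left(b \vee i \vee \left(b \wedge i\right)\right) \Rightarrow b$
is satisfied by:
  {b: True, i: False}
  {i: False, b: False}
  {i: True, b: True}


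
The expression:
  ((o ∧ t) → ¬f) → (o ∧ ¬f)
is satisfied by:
  {t: True, o: True, f: False}
  {o: True, f: False, t: False}
  {f: True, t: True, o: True}


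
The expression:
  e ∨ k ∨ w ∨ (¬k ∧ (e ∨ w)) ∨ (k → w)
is always true.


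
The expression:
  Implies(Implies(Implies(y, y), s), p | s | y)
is always true.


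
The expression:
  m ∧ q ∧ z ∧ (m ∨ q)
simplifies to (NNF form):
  m ∧ q ∧ z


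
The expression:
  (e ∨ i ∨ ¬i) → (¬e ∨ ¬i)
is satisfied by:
  {e: False, i: False}
  {i: True, e: False}
  {e: True, i: False}


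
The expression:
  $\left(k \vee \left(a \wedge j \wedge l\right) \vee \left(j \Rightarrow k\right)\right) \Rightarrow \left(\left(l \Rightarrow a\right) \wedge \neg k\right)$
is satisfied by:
  {j: True, a: True, l: False, k: False}
  {j: True, l: False, a: False, k: False}
  {a: True, j: False, l: False, k: False}
  {j: False, l: False, a: False, k: False}
  {j: True, l: True, a: True, k: False}
  {j: True, l: True, a: False, k: False}
  {l: True, a: True, j: False, k: False}


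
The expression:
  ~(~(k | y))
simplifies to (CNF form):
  k | y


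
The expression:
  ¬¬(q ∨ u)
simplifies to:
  q ∨ u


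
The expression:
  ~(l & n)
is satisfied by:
  {l: False, n: False}
  {n: True, l: False}
  {l: True, n: False}


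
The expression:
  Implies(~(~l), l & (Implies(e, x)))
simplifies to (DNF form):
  x | ~e | ~l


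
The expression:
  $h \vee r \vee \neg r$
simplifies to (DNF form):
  $\text{True}$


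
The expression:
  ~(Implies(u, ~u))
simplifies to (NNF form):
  u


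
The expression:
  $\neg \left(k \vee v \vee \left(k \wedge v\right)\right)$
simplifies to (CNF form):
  $\neg k \wedge \neg v$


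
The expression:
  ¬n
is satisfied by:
  {n: False}


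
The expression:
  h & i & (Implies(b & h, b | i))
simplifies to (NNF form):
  h & i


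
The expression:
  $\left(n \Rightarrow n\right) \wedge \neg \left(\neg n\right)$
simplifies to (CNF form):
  $n$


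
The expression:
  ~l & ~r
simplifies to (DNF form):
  ~l & ~r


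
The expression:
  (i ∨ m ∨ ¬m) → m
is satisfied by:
  {m: True}


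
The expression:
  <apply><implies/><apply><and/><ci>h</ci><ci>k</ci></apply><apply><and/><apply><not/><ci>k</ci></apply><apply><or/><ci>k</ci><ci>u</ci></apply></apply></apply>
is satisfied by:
  {h: False, k: False}
  {k: True, h: False}
  {h: True, k: False}


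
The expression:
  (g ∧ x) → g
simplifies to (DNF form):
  True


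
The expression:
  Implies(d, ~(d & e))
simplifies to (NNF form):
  ~d | ~e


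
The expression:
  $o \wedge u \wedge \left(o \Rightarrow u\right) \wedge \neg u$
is never true.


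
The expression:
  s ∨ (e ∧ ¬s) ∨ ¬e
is always true.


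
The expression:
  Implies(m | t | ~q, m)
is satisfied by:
  {q: True, m: True, t: False}
  {m: True, t: False, q: False}
  {q: True, m: True, t: True}
  {m: True, t: True, q: False}
  {q: True, t: False, m: False}


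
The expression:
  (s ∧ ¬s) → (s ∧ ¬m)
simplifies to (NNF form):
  True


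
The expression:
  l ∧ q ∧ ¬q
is never true.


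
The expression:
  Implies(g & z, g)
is always true.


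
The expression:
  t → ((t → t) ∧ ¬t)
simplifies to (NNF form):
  ¬t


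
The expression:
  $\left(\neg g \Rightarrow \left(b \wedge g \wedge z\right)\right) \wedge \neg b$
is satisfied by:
  {g: True, b: False}


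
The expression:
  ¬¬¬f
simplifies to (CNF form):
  ¬f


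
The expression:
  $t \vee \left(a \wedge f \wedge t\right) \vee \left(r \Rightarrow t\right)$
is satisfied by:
  {t: True, r: False}
  {r: False, t: False}
  {r: True, t: True}


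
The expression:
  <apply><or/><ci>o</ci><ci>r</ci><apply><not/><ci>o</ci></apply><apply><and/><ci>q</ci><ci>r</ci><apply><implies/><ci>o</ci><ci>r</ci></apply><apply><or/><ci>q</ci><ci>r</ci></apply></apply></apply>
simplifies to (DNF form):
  <true/>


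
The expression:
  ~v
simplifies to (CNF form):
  ~v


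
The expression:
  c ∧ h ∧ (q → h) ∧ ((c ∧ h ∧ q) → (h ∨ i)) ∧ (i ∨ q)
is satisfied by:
  {h: True, c: True, i: True, q: True}
  {h: True, c: True, i: True, q: False}
  {h: True, c: True, q: True, i: False}


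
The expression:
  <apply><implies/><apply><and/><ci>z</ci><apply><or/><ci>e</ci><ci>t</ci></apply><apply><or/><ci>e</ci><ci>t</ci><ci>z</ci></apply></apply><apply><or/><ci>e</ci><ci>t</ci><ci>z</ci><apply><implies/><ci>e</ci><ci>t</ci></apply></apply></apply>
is always true.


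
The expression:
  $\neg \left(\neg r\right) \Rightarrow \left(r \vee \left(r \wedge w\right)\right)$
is always true.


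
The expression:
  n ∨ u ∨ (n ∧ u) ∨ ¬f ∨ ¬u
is always true.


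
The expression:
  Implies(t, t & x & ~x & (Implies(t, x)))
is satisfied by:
  {t: False}


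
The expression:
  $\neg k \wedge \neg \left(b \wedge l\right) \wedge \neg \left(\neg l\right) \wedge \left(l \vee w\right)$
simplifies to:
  $l \wedge \neg b \wedge \neg k$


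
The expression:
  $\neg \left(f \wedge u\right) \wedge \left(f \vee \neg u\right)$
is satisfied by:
  {u: False}


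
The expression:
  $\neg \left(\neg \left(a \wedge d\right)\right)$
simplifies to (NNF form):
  $a \wedge d$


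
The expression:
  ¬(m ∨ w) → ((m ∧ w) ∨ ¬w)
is always true.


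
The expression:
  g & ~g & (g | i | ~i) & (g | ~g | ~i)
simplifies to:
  False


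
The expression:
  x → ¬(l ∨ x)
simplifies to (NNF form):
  ¬x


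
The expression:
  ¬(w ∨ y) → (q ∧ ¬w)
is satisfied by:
  {y: True, q: True, w: True}
  {y: True, q: True, w: False}
  {y: True, w: True, q: False}
  {y: True, w: False, q: False}
  {q: True, w: True, y: False}
  {q: True, w: False, y: False}
  {w: True, q: False, y: False}


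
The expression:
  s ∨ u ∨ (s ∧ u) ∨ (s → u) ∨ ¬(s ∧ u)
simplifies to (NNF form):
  True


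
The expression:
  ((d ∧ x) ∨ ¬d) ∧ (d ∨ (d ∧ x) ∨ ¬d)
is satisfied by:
  {x: True, d: False}
  {d: False, x: False}
  {d: True, x: True}


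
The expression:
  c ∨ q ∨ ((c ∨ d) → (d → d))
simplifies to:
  True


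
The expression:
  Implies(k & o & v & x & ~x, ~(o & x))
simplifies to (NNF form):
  True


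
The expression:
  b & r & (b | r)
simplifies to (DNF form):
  b & r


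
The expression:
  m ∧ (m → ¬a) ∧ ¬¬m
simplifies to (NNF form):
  m ∧ ¬a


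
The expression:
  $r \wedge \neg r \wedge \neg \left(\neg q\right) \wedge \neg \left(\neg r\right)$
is never true.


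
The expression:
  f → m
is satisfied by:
  {m: True, f: False}
  {f: False, m: False}
  {f: True, m: True}


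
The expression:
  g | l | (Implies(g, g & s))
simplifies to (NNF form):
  True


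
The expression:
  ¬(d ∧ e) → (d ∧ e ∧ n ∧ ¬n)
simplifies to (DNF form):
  d ∧ e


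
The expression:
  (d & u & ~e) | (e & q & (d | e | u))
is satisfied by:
  {d: True, e: True, u: True, q: True}
  {d: True, e: True, q: True, u: False}
  {e: True, u: True, q: True, d: False}
  {e: True, q: True, u: False, d: False}
  {d: True, u: True, q: True, e: False}
  {d: True, u: True, q: False, e: False}


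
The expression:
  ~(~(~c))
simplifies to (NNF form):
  ~c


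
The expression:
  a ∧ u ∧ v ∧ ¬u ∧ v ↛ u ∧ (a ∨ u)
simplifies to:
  False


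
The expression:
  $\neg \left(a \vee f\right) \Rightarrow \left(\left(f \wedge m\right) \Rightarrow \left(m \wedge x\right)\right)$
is always true.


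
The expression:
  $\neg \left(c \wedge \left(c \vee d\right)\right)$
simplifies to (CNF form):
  $\neg c$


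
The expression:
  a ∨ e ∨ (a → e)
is always true.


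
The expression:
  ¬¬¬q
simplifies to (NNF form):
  ¬q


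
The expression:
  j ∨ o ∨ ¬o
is always true.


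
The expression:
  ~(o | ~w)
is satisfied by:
  {w: True, o: False}


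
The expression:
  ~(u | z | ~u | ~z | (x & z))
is never true.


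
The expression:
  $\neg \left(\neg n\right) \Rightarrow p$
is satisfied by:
  {p: True, n: False}
  {n: False, p: False}
  {n: True, p: True}


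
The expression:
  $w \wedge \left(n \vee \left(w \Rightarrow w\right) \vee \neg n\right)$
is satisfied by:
  {w: True}


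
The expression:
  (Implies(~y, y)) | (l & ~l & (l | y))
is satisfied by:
  {y: True}


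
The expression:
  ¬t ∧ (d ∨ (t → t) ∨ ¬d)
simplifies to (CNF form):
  ¬t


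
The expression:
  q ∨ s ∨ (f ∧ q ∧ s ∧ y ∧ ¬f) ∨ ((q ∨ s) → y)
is always true.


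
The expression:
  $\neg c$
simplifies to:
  $\neg c$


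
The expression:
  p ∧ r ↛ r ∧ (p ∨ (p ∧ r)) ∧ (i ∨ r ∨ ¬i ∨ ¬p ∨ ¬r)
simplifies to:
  False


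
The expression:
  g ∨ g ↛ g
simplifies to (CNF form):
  g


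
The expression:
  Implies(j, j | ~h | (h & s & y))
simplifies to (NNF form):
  True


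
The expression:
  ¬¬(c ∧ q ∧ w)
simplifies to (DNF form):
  c ∧ q ∧ w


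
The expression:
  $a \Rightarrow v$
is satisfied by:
  {v: True, a: False}
  {a: False, v: False}
  {a: True, v: True}


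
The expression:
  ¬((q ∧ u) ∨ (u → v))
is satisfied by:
  {u: True, q: False, v: False}


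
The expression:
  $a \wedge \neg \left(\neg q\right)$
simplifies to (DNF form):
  $a \wedge q$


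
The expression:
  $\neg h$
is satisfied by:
  {h: False}


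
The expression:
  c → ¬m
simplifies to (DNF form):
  ¬c ∨ ¬m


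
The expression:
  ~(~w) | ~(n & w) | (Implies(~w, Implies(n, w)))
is always true.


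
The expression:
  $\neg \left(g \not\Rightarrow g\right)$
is always true.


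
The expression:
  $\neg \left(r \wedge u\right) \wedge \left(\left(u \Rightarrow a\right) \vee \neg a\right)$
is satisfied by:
  {u: False, r: False}
  {r: True, u: False}
  {u: True, r: False}


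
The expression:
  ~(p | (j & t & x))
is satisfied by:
  {t: False, x: False, p: False, j: False}
  {j: True, t: False, x: False, p: False}
  {x: True, j: False, t: False, p: False}
  {j: True, x: True, t: False, p: False}
  {t: True, j: False, x: False, p: False}
  {j: True, t: True, x: False, p: False}
  {x: True, t: True, j: False, p: False}


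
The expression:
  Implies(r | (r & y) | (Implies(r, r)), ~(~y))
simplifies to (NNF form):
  y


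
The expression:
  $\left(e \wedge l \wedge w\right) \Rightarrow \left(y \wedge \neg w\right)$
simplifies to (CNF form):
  $\neg e \vee \neg l \vee \neg w$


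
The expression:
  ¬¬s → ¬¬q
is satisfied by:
  {q: True, s: False}
  {s: False, q: False}
  {s: True, q: True}


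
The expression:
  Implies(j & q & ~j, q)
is always true.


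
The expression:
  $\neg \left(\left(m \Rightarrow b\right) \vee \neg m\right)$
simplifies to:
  $m \wedge \neg b$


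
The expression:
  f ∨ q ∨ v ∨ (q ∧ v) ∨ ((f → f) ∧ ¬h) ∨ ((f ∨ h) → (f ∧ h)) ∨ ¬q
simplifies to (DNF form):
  True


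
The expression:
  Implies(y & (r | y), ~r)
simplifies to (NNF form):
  ~r | ~y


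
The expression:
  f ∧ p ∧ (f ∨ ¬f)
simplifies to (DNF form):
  f ∧ p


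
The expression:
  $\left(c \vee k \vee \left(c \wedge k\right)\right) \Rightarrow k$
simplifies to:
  $k \vee \neg c$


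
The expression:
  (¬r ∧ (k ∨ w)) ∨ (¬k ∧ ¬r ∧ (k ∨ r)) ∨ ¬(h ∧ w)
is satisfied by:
  {w: False, r: False, h: False}
  {h: True, w: False, r: False}
  {r: True, w: False, h: False}
  {h: True, r: True, w: False}
  {w: True, h: False, r: False}
  {h: True, w: True, r: False}
  {r: True, w: True, h: False}


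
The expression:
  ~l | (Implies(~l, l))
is always true.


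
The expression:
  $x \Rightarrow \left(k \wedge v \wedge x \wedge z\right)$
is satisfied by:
  {z: True, k: True, v: True, x: False}
  {z: True, k: True, v: False, x: False}
  {z: True, v: True, k: False, x: False}
  {z: True, v: False, k: False, x: False}
  {k: True, v: True, z: False, x: False}
  {k: True, v: False, z: False, x: False}
  {v: True, z: False, k: False, x: False}
  {v: False, z: False, k: False, x: False}
  {x: True, z: True, k: True, v: True}


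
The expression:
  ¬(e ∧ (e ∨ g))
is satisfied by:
  {e: False}


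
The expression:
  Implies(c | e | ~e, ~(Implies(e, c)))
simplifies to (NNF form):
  e & ~c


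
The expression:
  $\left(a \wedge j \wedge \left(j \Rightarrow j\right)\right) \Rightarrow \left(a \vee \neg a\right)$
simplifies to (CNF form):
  $\text{True}$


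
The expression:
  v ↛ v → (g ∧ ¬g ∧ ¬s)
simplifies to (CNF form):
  True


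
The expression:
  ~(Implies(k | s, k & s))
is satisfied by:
  {s: True, k: False}
  {k: True, s: False}


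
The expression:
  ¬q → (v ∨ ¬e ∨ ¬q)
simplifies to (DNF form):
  True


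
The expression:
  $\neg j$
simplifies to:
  $\neg j$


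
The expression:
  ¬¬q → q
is always true.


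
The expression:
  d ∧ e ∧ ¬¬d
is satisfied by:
  {e: True, d: True}


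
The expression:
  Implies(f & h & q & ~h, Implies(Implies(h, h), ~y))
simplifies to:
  True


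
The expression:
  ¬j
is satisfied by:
  {j: False}


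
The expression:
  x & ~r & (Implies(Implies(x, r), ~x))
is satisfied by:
  {x: True, r: False}


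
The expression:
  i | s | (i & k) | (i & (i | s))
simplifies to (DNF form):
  i | s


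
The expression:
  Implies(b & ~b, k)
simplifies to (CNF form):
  True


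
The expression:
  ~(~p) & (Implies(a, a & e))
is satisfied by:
  {p: True, e: True, a: False}
  {p: True, e: False, a: False}
  {p: True, a: True, e: True}


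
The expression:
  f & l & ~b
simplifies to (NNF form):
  f & l & ~b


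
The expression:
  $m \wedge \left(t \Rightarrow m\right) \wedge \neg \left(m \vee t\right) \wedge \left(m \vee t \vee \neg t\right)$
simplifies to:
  $\text{False}$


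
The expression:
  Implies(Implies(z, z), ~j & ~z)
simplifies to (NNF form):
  ~j & ~z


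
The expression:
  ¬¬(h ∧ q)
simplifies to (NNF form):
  h ∧ q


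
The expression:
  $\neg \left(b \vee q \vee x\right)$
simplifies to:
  $\neg b \wedge \neg q \wedge \neg x$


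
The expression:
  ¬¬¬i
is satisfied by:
  {i: False}


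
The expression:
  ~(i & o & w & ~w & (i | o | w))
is always true.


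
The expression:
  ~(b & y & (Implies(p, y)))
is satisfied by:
  {y: False, b: False}
  {b: True, y: False}
  {y: True, b: False}


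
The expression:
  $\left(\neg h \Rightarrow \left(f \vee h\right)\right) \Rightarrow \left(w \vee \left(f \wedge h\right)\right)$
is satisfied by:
  {w: True, f: False, h: False}
  {h: True, w: True, f: False}
  {w: True, f: True, h: False}
  {h: True, w: True, f: True}
  {h: False, f: False, w: False}
  {h: True, f: True, w: False}


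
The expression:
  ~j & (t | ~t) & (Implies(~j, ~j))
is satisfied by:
  {j: False}


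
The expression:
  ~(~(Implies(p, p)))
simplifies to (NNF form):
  True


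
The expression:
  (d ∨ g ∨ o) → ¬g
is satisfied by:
  {g: False}


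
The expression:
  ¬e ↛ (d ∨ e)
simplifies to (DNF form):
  ¬d ∧ ¬e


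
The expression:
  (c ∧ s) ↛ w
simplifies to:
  c ∧ s ∧ ¬w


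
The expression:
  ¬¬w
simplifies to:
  w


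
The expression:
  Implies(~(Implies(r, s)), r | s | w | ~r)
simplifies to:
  True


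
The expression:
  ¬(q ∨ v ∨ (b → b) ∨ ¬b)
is never true.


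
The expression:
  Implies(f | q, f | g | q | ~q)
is always true.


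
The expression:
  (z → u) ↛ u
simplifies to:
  ¬u ∧ ¬z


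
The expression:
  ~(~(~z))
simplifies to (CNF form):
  ~z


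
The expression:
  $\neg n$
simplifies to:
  $\neg n$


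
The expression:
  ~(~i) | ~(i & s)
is always true.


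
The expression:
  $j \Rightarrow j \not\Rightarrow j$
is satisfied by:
  {j: False}


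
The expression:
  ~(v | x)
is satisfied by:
  {x: False, v: False}


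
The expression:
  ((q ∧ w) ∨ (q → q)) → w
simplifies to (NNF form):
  w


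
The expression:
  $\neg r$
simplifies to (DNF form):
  $\neg r$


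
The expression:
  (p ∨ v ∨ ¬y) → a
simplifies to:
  a ∨ (y ∧ ¬p ∧ ¬v)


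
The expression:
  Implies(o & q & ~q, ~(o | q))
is always true.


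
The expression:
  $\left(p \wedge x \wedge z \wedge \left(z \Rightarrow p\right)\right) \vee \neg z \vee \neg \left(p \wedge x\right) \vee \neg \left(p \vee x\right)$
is always true.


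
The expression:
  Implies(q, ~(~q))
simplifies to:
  True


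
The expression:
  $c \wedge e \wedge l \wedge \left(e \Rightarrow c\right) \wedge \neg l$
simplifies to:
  $\text{False}$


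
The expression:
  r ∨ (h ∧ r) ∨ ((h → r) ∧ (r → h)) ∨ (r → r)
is always true.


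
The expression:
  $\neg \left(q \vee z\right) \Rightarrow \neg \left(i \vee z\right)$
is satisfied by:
  {q: True, z: True, i: False}
  {q: True, z: False, i: False}
  {z: True, q: False, i: False}
  {q: False, z: False, i: False}
  {i: True, q: True, z: True}
  {i: True, q: True, z: False}
  {i: True, z: True, q: False}


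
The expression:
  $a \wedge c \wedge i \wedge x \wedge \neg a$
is never true.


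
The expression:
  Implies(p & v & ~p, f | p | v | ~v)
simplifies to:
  True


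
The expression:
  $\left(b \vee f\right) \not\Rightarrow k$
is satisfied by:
  {b: True, f: True, k: False}
  {b: True, f: False, k: False}
  {f: True, b: False, k: False}


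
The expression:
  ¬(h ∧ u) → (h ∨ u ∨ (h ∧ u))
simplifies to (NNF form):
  h ∨ u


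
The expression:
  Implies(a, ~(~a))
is always true.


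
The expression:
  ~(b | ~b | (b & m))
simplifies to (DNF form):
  False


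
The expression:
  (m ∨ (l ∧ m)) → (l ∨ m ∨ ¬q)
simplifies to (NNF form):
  True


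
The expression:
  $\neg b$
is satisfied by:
  {b: False}


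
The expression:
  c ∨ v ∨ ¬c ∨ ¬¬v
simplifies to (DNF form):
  True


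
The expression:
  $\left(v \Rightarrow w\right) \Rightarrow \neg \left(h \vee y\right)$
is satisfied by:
  {v: True, w: False, y: False, h: False}
  {v: False, w: False, y: False, h: False}
  {v: True, h: True, w: False, y: False}
  {v: True, y: True, h: False, w: False}
  {v: True, y: True, h: True, w: False}
  {v: True, w: True, h: False, y: False}
  {w: True, h: False, y: False, v: False}


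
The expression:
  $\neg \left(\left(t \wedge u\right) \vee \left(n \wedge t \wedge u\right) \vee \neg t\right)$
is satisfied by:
  {t: True, u: False}


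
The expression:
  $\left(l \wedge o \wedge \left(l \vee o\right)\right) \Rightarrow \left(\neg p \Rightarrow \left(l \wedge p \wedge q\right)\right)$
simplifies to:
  $p \vee \neg l \vee \neg o$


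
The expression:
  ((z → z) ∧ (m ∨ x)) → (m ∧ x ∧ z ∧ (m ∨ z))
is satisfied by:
  {z: True, x: False, m: False}
  {z: False, x: False, m: False}
  {x: True, m: True, z: True}


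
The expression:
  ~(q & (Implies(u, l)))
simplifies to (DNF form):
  ~q | (u & ~l)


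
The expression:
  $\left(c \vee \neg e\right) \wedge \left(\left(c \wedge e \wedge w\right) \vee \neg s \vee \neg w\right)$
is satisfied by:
  {c: True, w: False, e: False, s: False}
  {c: False, w: False, e: False, s: False}
  {s: True, c: True, w: False, e: False}
  {s: True, c: False, w: False, e: False}
  {w: True, c: True, s: False, e: False}
  {w: True, s: False, c: False, e: False}
  {e: True, w: False, c: True, s: False}
  {s: True, e: True, w: False, c: True}
  {e: True, w: True, c: True, s: False}
  {s: True, e: True, w: True, c: True}


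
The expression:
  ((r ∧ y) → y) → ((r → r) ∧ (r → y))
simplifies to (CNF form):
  y ∨ ¬r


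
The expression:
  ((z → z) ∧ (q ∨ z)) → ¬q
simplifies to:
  ¬q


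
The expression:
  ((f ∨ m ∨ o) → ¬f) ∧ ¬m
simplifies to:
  ¬f ∧ ¬m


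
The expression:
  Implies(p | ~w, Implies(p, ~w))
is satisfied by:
  {p: False, w: False}
  {w: True, p: False}
  {p: True, w: False}


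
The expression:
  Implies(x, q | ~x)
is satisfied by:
  {q: True, x: False}
  {x: False, q: False}
  {x: True, q: True}


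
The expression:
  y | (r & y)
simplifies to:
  y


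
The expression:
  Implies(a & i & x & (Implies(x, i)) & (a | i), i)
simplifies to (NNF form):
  True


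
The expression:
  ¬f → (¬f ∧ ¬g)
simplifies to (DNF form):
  f ∨ ¬g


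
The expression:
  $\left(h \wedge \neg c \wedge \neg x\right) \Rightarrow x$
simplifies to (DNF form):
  $c \vee x \vee \neg h$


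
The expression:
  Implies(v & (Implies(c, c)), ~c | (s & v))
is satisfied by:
  {s: True, v: False, c: False}
  {v: False, c: False, s: False}
  {s: True, c: True, v: False}
  {c: True, v: False, s: False}
  {s: True, v: True, c: False}
  {v: True, s: False, c: False}
  {s: True, c: True, v: True}


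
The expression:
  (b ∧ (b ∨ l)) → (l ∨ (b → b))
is always true.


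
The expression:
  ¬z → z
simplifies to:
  z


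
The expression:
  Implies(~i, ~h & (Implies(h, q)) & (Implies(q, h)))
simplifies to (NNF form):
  i | (~h & ~q)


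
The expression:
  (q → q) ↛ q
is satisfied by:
  {q: False}


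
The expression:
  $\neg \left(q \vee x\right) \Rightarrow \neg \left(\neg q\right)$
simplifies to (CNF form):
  $q \vee x$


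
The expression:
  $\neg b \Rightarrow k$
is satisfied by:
  {b: True, k: True}
  {b: True, k: False}
  {k: True, b: False}


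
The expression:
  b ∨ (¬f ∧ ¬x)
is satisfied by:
  {b: True, f: False, x: False}
  {b: True, x: True, f: False}
  {b: True, f: True, x: False}
  {b: True, x: True, f: True}
  {x: False, f: False, b: False}


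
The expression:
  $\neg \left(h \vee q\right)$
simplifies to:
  $\neg h \wedge \neg q$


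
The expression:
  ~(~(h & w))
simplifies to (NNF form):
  h & w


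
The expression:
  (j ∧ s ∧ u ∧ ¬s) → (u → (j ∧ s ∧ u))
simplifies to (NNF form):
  True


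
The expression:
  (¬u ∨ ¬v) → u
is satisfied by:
  {u: True}


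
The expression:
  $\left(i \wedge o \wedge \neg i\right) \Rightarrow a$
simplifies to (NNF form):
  $\text{True}$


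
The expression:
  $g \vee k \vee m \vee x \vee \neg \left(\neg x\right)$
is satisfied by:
  {x: True, k: True, m: True, g: True}
  {x: True, k: True, m: True, g: False}
  {x: True, k: True, g: True, m: False}
  {x: True, k: True, g: False, m: False}
  {x: True, m: True, g: True, k: False}
  {x: True, m: True, g: False, k: False}
  {x: True, m: False, g: True, k: False}
  {x: True, m: False, g: False, k: False}
  {k: True, m: True, g: True, x: False}
  {k: True, m: True, g: False, x: False}
  {k: True, g: True, m: False, x: False}
  {k: True, g: False, m: False, x: False}
  {m: True, g: True, k: False, x: False}
  {m: True, k: False, g: False, x: False}
  {g: True, k: False, m: False, x: False}


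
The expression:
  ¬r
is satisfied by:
  {r: False}


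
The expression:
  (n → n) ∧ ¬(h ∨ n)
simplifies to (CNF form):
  ¬h ∧ ¬n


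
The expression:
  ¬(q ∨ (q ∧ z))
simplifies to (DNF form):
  ¬q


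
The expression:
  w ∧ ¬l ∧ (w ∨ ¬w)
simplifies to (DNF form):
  w ∧ ¬l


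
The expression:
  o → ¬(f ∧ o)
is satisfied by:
  {o: False, f: False}
  {f: True, o: False}
  {o: True, f: False}


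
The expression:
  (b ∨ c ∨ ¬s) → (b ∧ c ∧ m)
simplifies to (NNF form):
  (b ∨ s) ∧ (b ∨ ¬c) ∧ (c ∨ ¬b) ∧ (m ∨ ¬c)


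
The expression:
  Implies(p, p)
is always true.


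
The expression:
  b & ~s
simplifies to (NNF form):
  b & ~s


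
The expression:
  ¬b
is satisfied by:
  {b: False}


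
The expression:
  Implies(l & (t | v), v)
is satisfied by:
  {v: True, l: False, t: False}
  {l: False, t: False, v: False}
  {t: True, v: True, l: False}
  {t: True, l: False, v: False}
  {v: True, l: True, t: False}
  {l: True, v: False, t: False}
  {t: True, l: True, v: True}


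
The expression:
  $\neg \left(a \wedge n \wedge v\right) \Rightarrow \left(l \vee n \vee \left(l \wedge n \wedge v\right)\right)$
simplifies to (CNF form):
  $l \vee n$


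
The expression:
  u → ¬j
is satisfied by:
  {u: False, j: False}
  {j: True, u: False}
  {u: True, j: False}


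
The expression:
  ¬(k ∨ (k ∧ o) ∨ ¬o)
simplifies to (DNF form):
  o ∧ ¬k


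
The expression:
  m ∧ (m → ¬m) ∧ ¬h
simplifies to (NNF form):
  False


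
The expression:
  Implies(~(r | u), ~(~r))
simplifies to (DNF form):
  r | u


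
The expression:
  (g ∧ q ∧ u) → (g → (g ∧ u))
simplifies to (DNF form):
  True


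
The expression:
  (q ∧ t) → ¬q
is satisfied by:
  {t: False, q: False}
  {q: True, t: False}
  {t: True, q: False}


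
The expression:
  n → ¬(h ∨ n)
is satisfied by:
  {n: False}


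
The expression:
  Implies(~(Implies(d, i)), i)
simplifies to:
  i | ~d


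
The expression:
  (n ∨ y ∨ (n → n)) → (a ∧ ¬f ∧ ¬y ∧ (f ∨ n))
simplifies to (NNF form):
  a ∧ n ∧ ¬f ∧ ¬y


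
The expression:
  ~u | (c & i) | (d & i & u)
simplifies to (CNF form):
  (i | ~u) & (c | d | ~u) & (c | i | ~u) & (d | i | ~u)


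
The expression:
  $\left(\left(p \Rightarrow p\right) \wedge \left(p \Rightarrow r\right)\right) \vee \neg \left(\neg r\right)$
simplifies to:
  $r \vee \neg p$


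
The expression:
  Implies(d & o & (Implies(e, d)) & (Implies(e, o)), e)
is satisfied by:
  {e: True, o: False, d: False}
  {e: False, o: False, d: False}
  {d: True, e: True, o: False}
  {d: True, e: False, o: False}
  {o: True, e: True, d: False}
  {o: True, e: False, d: False}
  {o: True, d: True, e: True}


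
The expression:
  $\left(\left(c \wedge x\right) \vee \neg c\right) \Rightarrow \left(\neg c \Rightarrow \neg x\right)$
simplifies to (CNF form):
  $c \vee \neg x$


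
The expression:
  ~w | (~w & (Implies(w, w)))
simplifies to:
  ~w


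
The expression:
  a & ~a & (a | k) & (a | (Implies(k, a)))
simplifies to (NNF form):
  False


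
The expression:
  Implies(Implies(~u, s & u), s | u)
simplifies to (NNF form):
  True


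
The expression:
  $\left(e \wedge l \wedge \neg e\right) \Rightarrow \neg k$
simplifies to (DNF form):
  $\text{True}$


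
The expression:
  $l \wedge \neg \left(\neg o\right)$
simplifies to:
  $l \wedge o$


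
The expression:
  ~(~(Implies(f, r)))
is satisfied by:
  {r: True, f: False}
  {f: False, r: False}
  {f: True, r: True}


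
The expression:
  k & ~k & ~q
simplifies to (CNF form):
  False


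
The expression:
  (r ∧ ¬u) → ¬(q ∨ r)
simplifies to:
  u ∨ ¬r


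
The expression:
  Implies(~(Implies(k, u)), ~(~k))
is always true.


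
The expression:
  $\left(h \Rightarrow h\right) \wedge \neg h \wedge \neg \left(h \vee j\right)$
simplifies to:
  $\neg h \wedge \neg j$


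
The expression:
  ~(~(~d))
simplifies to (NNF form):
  ~d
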